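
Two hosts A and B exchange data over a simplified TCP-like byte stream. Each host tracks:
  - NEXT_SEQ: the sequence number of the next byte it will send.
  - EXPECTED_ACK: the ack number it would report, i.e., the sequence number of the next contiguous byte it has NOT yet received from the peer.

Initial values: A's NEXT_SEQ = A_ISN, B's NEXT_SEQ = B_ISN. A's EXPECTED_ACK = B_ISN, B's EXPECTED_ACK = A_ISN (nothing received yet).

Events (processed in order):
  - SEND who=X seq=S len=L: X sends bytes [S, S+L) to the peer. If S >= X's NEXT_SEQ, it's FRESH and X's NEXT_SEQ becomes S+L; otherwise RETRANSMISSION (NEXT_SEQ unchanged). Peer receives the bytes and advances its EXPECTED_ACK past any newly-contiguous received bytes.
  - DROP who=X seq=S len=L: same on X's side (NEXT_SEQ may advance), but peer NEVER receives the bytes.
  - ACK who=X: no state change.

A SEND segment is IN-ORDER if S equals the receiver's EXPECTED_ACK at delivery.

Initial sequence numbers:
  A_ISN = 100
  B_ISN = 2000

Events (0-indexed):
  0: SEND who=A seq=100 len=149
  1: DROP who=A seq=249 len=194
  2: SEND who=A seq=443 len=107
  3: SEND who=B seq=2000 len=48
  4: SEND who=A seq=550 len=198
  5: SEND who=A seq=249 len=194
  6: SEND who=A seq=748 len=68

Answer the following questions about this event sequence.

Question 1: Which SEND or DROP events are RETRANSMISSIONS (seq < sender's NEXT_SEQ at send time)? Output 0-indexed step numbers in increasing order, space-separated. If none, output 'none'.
Step 0: SEND seq=100 -> fresh
Step 1: DROP seq=249 -> fresh
Step 2: SEND seq=443 -> fresh
Step 3: SEND seq=2000 -> fresh
Step 4: SEND seq=550 -> fresh
Step 5: SEND seq=249 -> retransmit
Step 6: SEND seq=748 -> fresh

Answer: 5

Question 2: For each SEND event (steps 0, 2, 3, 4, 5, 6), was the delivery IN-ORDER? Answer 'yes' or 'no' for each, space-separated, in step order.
Step 0: SEND seq=100 -> in-order
Step 2: SEND seq=443 -> out-of-order
Step 3: SEND seq=2000 -> in-order
Step 4: SEND seq=550 -> out-of-order
Step 5: SEND seq=249 -> in-order
Step 6: SEND seq=748 -> in-order

Answer: yes no yes no yes yes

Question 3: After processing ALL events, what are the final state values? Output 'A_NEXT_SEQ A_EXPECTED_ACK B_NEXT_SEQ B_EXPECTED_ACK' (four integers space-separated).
Answer: 816 2048 2048 816

Derivation:
After event 0: A_seq=249 A_ack=2000 B_seq=2000 B_ack=249
After event 1: A_seq=443 A_ack=2000 B_seq=2000 B_ack=249
After event 2: A_seq=550 A_ack=2000 B_seq=2000 B_ack=249
After event 3: A_seq=550 A_ack=2048 B_seq=2048 B_ack=249
After event 4: A_seq=748 A_ack=2048 B_seq=2048 B_ack=249
After event 5: A_seq=748 A_ack=2048 B_seq=2048 B_ack=748
After event 6: A_seq=816 A_ack=2048 B_seq=2048 B_ack=816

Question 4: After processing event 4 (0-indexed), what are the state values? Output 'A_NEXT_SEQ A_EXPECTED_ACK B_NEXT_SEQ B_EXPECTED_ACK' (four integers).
After event 0: A_seq=249 A_ack=2000 B_seq=2000 B_ack=249
After event 1: A_seq=443 A_ack=2000 B_seq=2000 B_ack=249
After event 2: A_seq=550 A_ack=2000 B_seq=2000 B_ack=249
After event 3: A_seq=550 A_ack=2048 B_seq=2048 B_ack=249
After event 4: A_seq=748 A_ack=2048 B_seq=2048 B_ack=249

748 2048 2048 249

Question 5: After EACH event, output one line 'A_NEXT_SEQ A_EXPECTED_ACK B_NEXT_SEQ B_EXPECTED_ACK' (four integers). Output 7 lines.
249 2000 2000 249
443 2000 2000 249
550 2000 2000 249
550 2048 2048 249
748 2048 2048 249
748 2048 2048 748
816 2048 2048 816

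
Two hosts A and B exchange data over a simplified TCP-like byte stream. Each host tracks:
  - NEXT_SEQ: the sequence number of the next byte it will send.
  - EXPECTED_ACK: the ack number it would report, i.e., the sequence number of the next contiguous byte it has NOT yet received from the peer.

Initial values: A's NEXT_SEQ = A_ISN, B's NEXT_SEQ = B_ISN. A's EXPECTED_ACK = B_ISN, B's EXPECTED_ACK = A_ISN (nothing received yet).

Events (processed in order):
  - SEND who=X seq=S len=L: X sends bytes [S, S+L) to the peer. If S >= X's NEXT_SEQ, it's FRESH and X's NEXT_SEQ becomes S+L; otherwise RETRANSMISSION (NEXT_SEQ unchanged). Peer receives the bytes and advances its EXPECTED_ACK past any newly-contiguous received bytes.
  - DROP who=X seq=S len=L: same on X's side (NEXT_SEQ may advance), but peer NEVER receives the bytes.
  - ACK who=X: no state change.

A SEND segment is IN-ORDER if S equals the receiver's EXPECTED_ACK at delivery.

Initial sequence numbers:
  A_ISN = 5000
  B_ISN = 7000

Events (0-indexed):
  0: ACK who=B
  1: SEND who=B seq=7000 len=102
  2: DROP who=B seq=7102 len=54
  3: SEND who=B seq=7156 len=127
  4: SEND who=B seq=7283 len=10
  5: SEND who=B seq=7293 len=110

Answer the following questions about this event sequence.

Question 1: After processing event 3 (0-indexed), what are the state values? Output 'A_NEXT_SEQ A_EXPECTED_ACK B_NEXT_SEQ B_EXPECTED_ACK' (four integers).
After event 0: A_seq=5000 A_ack=7000 B_seq=7000 B_ack=5000
After event 1: A_seq=5000 A_ack=7102 B_seq=7102 B_ack=5000
After event 2: A_seq=5000 A_ack=7102 B_seq=7156 B_ack=5000
After event 3: A_seq=5000 A_ack=7102 B_seq=7283 B_ack=5000

5000 7102 7283 5000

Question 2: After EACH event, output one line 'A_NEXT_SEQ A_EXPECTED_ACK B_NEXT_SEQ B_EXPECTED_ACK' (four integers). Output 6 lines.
5000 7000 7000 5000
5000 7102 7102 5000
5000 7102 7156 5000
5000 7102 7283 5000
5000 7102 7293 5000
5000 7102 7403 5000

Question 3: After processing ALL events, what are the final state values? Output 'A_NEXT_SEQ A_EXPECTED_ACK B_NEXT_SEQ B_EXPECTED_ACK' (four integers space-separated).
Answer: 5000 7102 7403 5000

Derivation:
After event 0: A_seq=5000 A_ack=7000 B_seq=7000 B_ack=5000
After event 1: A_seq=5000 A_ack=7102 B_seq=7102 B_ack=5000
After event 2: A_seq=5000 A_ack=7102 B_seq=7156 B_ack=5000
After event 3: A_seq=5000 A_ack=7102 B_seq=7283 B_ack=5000
After event 4: A_seq=5000 A_ack=7102 B_seq=7293 B_ack=5000
After event 5: A_seq=5000 A_ack=7102 B_seq=7403 B_ack=5000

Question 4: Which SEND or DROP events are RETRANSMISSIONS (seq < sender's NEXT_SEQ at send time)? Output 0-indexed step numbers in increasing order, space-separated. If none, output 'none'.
Answer: none

Derivation:
Step 1: SEND seq=7000 -> fresh
Step 2: DROP seq=7102 -> fresh
Step 3: SEND seq=7156 -> fresh
Step 4: SEND seq=7283 -> fresh
Step 5: SEND seq=7293 -> fresh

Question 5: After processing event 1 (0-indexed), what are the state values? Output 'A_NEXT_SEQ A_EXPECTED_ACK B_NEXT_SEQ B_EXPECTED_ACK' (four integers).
After event 0: A_seq=5000 A_ack=7000 B_seq=7000 B_ack=5000
After event 1: A_seq=5000 A_ack=7102 B_seq=7102 B_ack=5000

5000 7102 7102 5000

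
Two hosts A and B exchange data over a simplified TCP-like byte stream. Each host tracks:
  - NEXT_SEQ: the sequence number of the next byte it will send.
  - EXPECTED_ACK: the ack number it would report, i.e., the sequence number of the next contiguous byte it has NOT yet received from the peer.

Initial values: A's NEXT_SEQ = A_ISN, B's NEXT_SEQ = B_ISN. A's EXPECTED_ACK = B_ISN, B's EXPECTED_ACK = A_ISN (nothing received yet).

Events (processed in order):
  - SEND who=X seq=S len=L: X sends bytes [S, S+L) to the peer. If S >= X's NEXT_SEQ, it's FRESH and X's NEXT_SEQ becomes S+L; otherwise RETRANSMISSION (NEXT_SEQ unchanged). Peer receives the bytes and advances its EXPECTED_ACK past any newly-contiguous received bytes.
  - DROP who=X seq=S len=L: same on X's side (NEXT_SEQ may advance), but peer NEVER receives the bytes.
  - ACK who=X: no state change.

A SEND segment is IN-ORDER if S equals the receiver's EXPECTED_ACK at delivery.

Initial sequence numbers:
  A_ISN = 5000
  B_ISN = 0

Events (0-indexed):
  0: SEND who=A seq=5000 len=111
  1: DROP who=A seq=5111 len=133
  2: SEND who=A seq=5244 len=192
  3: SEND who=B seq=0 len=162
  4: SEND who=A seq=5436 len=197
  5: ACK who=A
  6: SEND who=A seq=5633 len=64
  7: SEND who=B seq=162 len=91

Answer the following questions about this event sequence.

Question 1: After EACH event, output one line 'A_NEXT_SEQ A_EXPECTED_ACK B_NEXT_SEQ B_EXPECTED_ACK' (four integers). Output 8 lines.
5111 0 0 5111
5244 0 0 5111
5436 0 0 5111
5436 162 162 5111
5633 162 162 5111
5633 162 162 5111
5697 162 162 5111
5697 253 253 5111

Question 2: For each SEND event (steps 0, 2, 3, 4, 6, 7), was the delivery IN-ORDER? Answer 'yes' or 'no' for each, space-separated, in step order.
Step 0: SEND seq=5000 -> in-order
Step 2: SEND seq=5244 -> out-of-order
Step 3: SEND seq=0 -> in-order
Step 4: SEND seq=5436 -> out-of-order
Step 6: SEND seq=5633 -> out-of-order
Step 7: SEND seq=162 -> in-order

Answer: yes no yes no no yes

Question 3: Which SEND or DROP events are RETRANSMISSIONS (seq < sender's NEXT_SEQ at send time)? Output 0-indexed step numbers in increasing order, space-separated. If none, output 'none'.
Step 0: SEND seq=5000 -> fresh
Step 1: DROP seq=5111 -> fresh
Step 2: SEND seq=5244 -> fresh
Step 3: SEND seq=0 -> fresh
Step 4: SEND seq=5436 -> fresh
Step 6: SEND seq=5633 -> fresh
Step 7: SEND seq=162 -> fresh

Answer: none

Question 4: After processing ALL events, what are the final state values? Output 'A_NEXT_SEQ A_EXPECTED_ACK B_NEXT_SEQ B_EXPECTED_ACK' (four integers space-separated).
Answer: 5697 253 253 5111

Derivation:
After event 0: A_seq=5111 A_ack=0 B_seq=0 B_ack=5111
After event 1: A_seq=5244 A_ack=0 B_seq=0 B_ack=5111
After event 2: A_seq=5436 A_ack=0 B_seq=0 B_ack=5111
After event 3: A_seq=5436 A_ack=162 B_seq=162 B_ack=5111
After event 4: A_seq=5633 A_ack=162 B_seq=162 B_ack=5111
After event 5: A_seq=5633 A_ack=162 B_seq=162 B_ack=5111
After event 6: A_seq=5697 A_ack=162 B_seq=162 B_ack=5111
After event 7: A_seq=5697 A_ack=253 B_seq=253 B_ack=5111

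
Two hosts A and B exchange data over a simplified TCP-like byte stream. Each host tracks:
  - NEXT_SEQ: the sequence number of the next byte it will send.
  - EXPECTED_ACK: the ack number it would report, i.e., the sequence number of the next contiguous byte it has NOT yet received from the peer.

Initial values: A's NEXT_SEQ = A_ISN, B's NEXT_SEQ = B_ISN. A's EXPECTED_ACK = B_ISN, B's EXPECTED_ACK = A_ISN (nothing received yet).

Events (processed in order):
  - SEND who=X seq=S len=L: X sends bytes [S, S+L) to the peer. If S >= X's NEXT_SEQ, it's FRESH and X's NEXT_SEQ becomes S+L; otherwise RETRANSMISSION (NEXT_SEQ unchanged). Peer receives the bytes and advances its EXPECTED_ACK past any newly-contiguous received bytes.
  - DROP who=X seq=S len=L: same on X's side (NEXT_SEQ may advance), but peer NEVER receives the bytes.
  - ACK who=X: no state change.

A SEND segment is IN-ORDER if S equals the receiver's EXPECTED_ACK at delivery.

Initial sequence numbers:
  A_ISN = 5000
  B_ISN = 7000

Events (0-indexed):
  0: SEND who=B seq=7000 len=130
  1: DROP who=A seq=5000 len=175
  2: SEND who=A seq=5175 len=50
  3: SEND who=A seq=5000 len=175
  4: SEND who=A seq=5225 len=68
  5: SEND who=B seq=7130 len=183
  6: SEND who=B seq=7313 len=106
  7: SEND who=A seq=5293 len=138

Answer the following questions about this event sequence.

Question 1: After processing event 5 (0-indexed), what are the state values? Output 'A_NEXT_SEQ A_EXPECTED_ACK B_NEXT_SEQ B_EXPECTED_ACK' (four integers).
After event 0: A_seq=5000 A_ack=7130 B_seq=7130 B_ack=5000
After event 1: A_seq=5175 A_ack=7130 B_seq=7130 B_ack=5000
After event 2: A_seq=5225 A_ack=7130 B_seq=7130 B_ack=5000
After event 3: A_seq=5225 A_ack=7130 B_seq=7130 B_ack=5225
After event 4: A_seq=5293 A_ack=7130 B_seq=7130 B_ack=5293
After event 5: A_seq=5293 A_ack=7313 B_seq=7313 B_ack=5293

5293 7313 7313 5293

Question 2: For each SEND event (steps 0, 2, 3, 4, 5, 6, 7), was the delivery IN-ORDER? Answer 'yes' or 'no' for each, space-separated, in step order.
Answer: yes no yes yes yes yes yes

Derivation:
Step 0: SEND seq=7000 -> in-order
Step 2: SEND seq=5175 -> out-of-order
Step 3: SEND seq=5000 -> in-order
Step 4: SEND seq=5225 -> in-order
Step 5: SEND seq=7130 -> in-order
Step 6: SEND seq=7313 -> in-order
Step 7: SEND seq=5293 -> in-order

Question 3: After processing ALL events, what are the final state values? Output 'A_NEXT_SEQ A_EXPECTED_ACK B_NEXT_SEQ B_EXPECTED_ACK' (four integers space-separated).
After event 0: A_seq=5000 A_ack=7130 B_seq=7130 B_ack=5000
After event 1: A_seq=5175 A_ack=7130 B_seq=7130 B_ack=5000
After event 2: A_seq=5225 A_ack=7130 B_seq=7130 B_ack=5000
After event 3: A_seq=5225 A_ack=7130 B_seq=7130 B_ack=5225
After event 4: A_seq=5293 A_ack=7130 B_seq=7130 B_ack=5293
After event 5: A_seq=5293 A_ack=7313 B_seq=7313 B_ack=5293
After event 6: A_seq=5293 A_ack=7419 B_seq=7419 B_ack=5293
After event 7: A_seq=5431 A_ack=7419 B_seq=7419 B_ack=5431

Answer: 5431 7419 7419 5431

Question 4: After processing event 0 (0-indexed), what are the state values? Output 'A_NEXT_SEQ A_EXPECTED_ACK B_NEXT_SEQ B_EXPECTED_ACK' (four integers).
After event 0: A_seq=5000 A_ack=7130 B_seq=7130 B_ack=5000

5000 7130 7130 5000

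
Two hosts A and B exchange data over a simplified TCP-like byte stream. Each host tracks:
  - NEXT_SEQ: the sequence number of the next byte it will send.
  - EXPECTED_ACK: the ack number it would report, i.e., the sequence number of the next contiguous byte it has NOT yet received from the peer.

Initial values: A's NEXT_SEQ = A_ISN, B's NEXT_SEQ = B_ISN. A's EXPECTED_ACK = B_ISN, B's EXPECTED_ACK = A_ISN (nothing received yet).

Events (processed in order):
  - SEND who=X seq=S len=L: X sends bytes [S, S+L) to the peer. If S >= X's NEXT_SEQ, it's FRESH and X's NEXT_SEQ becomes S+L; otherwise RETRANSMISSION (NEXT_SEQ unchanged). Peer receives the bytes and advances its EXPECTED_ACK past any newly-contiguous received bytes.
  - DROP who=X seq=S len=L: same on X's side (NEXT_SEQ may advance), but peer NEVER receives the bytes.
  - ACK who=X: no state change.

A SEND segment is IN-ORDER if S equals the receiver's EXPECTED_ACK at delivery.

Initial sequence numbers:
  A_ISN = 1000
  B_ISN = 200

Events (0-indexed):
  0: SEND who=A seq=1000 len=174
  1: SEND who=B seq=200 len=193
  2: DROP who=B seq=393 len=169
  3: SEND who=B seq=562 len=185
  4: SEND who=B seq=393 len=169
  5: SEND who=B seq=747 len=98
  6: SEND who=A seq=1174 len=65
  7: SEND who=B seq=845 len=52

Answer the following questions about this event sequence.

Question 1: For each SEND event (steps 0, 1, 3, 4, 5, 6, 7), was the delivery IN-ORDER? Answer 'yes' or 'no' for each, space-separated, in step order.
Answer: yes yes no yes yes yes yes

Derivation:
Step 0: SEND seq=1000 -> in-order
Step 1: SEND seq=200 -> in-order
Step 3: SEND seq=562 -> out-of-order
Step 4: SEND seq=393 -> in-order
Step 5: SEND seq=747 -> in-order
Step 6: SEND seq=1174 -> in-order
Step 7: SEND seq=845 -> in-order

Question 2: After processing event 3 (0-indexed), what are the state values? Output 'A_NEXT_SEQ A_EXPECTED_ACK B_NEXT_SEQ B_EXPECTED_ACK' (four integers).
After event 0: A_seq=1174 A_ack=200 B_seq=200 B_ack=1174
After event 1: A_seq=1174 A_ack=393 B_seq=393 B_ack=1174
After event 2: A_seq=1174 A_ack=393 B_seq=562 B_ack=1174
After event 3: A_seq=1174 A_ack=393 B_seq=747 B_ack=1174

1174 393 747 1174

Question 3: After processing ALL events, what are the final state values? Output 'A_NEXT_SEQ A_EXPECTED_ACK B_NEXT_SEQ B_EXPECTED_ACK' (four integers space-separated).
Answer: 1239 897 897 1239

Derivation:
After event 0: A_seq=1174 A_ack=200 B_seq=200 B_ack=1174
After event 1: A_seq=1174 A_ack=393 B_seq=393 B_ack=1174
After event 2: A_seq=1174 A_ack=393 B_seq=562 B_ack=1174
After event 3: A_seq=1174 A_ack=393 B_seq=747 B_ack=1174
After event 4: A_seq=1174 A_ack=747 B_seq=747 B_ack=1174
After event 5: A_seq=1174 A_ack=845 B_seq=845 B_ack=1174
After event 6: A_seq=1239 A_ack=845 B_seq=845 B_ack=1239
After event 7: A_seq=1239 A_ack=897 B_seq=897 B_ack=1239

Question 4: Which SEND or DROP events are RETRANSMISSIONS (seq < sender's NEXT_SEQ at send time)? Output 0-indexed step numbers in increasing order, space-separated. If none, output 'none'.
Answer: 4

Derivation:
Step 0: SEND seq=1000 -> fresh
Step 1: SEND seq=200 -> fresh
Step 2: DROP seq=393 -> fresh
Step 3: SEND seq=562 -> fresh
Step 4: SEND seq=393 -> retransmit
Step 5: SEND seq=747 -> fresh
Step 6: SEND seq=1174 -> fresh
Step 7: SEND seq=845 -> fresh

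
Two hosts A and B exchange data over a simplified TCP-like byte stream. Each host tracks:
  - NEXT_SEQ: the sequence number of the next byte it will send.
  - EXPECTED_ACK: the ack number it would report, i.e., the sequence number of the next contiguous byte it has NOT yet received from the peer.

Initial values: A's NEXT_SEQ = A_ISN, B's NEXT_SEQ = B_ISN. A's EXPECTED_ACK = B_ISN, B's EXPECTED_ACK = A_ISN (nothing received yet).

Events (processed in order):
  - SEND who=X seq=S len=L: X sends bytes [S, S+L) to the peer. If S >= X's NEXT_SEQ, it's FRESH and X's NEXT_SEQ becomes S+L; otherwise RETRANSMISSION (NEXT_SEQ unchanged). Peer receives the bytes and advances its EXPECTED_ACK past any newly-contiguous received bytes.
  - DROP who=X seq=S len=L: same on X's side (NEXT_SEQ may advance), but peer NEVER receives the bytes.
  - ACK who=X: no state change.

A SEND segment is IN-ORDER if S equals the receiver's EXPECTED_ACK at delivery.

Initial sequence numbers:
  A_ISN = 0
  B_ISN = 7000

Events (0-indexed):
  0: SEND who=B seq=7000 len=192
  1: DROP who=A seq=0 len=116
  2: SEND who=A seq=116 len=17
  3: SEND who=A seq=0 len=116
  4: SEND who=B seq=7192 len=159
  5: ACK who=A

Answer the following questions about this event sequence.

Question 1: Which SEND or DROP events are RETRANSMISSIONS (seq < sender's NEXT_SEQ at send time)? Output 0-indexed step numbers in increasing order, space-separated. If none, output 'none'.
Step 0: SEND seq=7000 -> fresh
Step 1: DROP seq=0 -> fresh
Step 2: SEND seq=116 -> fresh
Step 3: SEND seq=0 -> retransmit
Step 4: SEND seq=7192 -> fresh

Answer: 3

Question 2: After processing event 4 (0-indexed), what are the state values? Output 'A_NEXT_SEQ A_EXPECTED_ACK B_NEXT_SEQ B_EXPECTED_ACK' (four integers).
After event 0: A_seq=0 A_ack=7192 B_seq=7192 B_ack=0
After event 1: A_seq=116 A_ack=7192 B_seq=7192 B_ack=0
After event 2: A_seq=133 A_ack=7192 B_seq=7192 B_ack=0
After event 3: A_seq=133 A_ack=7192 B_seq=7192 B_ack=133
After event 4: A_seq=133 A_ack=7351 B_seq=7351 B_ack=133

133 7351 7351 133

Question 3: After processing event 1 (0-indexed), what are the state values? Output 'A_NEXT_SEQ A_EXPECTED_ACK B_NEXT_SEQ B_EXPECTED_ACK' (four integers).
After event 0: A_seq=0 A_ack=7192 B_seq=7192 B_ack=0
After event 1: A_seq=116 A_ack=7192 B_seq=7192 B_ack=0

116 7192 7192 0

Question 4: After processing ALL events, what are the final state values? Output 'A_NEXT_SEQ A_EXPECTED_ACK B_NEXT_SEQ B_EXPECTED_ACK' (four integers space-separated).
Answer: 133 7351 7351 133

Derivation:
After event 0: A_seq=0 A_ack=7192 B_seq=7192 B_ack=0
After event 1: A_seq=116 A_ack=7192 B_seq=7192 B_ack=0
After event 2: A_seq=133 A_ack=7192 B_seq=7192 B_ack=0
After event 3: A_seq=133 A_ack=7192 B_seq=7192 B_ack=133
After event 4: A_seq=133 A_ack=7351 B_seq=7351 B_ack=133
After event 5: A_seq=133 A_ack=7351 B_seq=7351 B_ack=133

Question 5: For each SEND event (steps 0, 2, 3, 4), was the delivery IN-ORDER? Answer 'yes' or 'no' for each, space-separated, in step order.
Step 0: SEND seq=7000 -> in-order
Step 2: SEND seq=116 -> out-of-order
Step 3: SEND seq=0 -> in-order
Step 4: SEND seq=7192 -> in-order

Answer: yes no yes yes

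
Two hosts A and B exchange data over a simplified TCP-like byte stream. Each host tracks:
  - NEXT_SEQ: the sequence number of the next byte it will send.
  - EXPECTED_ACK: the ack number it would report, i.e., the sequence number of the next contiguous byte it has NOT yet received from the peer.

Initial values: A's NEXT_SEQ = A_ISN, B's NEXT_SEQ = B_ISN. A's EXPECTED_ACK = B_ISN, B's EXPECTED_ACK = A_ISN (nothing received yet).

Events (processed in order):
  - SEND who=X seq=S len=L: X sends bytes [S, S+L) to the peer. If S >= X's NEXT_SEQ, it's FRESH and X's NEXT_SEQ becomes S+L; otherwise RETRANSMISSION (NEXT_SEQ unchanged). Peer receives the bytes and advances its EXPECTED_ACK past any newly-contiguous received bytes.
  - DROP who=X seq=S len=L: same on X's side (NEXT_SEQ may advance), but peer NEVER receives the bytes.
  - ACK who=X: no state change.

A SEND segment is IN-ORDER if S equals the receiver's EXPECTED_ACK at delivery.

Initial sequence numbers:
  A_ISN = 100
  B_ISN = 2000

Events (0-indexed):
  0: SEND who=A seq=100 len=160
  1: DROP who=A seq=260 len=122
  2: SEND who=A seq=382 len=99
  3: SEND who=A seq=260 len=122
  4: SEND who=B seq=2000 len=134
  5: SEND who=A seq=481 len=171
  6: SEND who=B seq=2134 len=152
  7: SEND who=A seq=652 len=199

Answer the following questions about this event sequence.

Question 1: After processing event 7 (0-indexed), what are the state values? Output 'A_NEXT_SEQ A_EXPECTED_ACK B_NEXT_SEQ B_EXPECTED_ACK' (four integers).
After event 0: A_seq=260 A_ack=2000 B_seq=2000 B_ack=260
After event 1: A_seq=382 A_ack=2000 B_seq=2000 B_ack=260
After event 2: A_seq=481 A_ack=2000 B_seq=2000 B_ack=260
After event 3: A_seq=481 A_ack=2000 B_seq=2000 B_ack=481
After event 4: A_seq=481 A_ack=2134 B_seq=2134 B_ack=481
After event 5: A_seq=652 A_ack=2134 B_seq=2134 B_ack=652
After event 6: A_seq=652 A_ack=2286 B_seq=2286 B_ack=652
After event 7: A_seq=851 A_ack=2286 B_seq=2286 B_ack=851

851 2286 2286 851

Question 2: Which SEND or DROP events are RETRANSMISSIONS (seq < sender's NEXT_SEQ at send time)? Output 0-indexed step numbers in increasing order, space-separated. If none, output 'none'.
Answer: 3

Derivation:
Step 0: SEND seq=100 -> fresh
Step 1: DROP seq=260 -> fresh
Step 2: SEND seq=382 -> fresh
Step 3: SEND seq=260 -> retransmit
Step 4: SEND seq=2000 -> fresh
Step 5: SEND seq=481 -> fresh
Step 6: SEND seq=2134 -> fresh
Step 7: SEND seq=652 -> fresh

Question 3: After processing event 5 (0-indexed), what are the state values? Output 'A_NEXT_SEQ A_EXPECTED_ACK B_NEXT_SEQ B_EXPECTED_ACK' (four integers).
After event 0: A_seq=260 A_ack=2000 B_seq=2000 B_ack=260
After event 1: A_seq=382 A_ack=2000 B_seq=2000 B_ack=260
After event 2: A_seq=481 A_ack=2000 B_seq=2000 B_ack=260
After event 3: A_seq=481 A_ack=2000 B_seq=2000 B_ack=481
After event 4: A_seq=481 A_ack=2134 B_seq=2134 B_ack=481
After event 5: A_seq=652 A_ack=2134 B_seq=2134 B_ack=652

652 2134 2134 652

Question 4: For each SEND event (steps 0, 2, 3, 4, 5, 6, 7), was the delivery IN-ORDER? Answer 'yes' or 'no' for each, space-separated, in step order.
Step 0: SEND seq=100 -> in-order
Step 2: SEND seq=382 -> out-of-order
Step 3: SEND seq=260 -> in-order
Step 4: SEND seq=2000 -> in-order
Step 5: SEND seq=481 -> in-order
Step 6: SEND seq=2134 -> in-order
Step 7: SEND seq=652 -> in-order

Answer: yes no yes yes yes yes yes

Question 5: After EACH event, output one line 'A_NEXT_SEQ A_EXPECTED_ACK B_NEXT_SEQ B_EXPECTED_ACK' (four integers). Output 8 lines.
260 2000 2000 260
382 2000 2000 260
481 2000 2000 260
481 2000 2000 481
481 2134 2134 481
652 2134 2134 652
652 2286 2286 652
851 2286 2286 851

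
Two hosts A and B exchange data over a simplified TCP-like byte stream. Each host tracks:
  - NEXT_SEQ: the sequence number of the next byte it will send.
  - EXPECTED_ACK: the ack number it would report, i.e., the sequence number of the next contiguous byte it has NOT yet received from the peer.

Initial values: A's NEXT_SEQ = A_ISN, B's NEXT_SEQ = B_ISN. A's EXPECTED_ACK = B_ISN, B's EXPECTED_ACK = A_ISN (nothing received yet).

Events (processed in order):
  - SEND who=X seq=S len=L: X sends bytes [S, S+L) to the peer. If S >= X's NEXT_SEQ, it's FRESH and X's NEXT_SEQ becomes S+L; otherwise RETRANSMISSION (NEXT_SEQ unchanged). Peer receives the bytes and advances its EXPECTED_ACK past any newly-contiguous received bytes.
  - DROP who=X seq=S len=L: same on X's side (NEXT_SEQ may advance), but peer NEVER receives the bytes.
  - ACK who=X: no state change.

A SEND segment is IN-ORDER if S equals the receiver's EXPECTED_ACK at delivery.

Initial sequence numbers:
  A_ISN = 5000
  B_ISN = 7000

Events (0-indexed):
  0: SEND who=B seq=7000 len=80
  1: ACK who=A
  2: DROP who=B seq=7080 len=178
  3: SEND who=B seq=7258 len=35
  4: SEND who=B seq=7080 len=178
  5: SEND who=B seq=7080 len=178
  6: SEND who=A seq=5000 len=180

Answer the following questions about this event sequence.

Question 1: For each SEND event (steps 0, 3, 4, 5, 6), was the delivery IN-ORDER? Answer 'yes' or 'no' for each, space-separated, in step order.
Step 0: SEND seq=7000 -> in-order
Step 3: SEND seq=7258 -> out-of-order
Step 4: SEND seq=7080 -> in-order
Step 5: SEND seq=7080 -> out-of-order
Step 6: SEND seq=5000 -> in-order

Answer: yes no yes no yes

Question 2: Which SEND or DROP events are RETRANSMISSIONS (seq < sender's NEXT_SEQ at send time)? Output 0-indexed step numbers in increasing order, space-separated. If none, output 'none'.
Answer: 4 5

Derivation:
Step 0: SEND seq=7000 -> fresh
Step 2: DROP seq=7080 -> fresh
Step 3: SEND seq=7258 -> fresh
Step 4: SEND seq=7080 -> retransmit
Step 5: SEND seq=7080 -> retransmit
Step 6: SEND seq=5000 -> fresh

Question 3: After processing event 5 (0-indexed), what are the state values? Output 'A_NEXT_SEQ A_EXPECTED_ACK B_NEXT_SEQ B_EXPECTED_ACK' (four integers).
After event 0: A_seq=5000 A_ack=7080 B_seq=7080 B_ack=5000
After event 1: A_seq=5000 A_ack=7080 B_seq=7080 B_ack=5000
After event 2: A_seq=5000 A_ack=7080 B_seq=7258 B_ack=5000
After event 3: A_seq=5000 A_ack=7080 B_seq=7293 B_ack=5000
After event 4: A_seq=5000 A_ack=7293 B_seq=7293 B_ack=5000
After event 5: A_seq=5000 A_ack=7293 B_seq=7293 B_ack=5000

5000 7293 7293 5000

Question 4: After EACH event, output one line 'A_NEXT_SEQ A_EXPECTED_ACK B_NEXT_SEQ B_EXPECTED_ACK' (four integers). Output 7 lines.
5000 7080 7080 5000
5000 7080 7080 5000
5000 7080 7258 5000
5000 7080 7293 5000
5000 7293 7293 5000
5000 7293 7293 5000
5180 7293 7293 5180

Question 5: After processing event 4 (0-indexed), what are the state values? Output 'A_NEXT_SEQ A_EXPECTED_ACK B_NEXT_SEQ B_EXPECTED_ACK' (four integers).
After event 0: A_seq=5000 A_ack=7080 B_seq=7080 B_ack=5000
After event 1: A_seq=5000 A_ack=7080 B_seq=7080 B_ack=5000
After event 2: A_seq=5000 A_ack=7080 B_seq=7258 B_ack=5000
After event 3: A_seq=5000 A_ack=7080 B_seq=7293 B_ack=5000
After event 4: A_seq=5000 A_ack=7293 B_seq=7293 B_ack=5000

5000 7293 7293 5000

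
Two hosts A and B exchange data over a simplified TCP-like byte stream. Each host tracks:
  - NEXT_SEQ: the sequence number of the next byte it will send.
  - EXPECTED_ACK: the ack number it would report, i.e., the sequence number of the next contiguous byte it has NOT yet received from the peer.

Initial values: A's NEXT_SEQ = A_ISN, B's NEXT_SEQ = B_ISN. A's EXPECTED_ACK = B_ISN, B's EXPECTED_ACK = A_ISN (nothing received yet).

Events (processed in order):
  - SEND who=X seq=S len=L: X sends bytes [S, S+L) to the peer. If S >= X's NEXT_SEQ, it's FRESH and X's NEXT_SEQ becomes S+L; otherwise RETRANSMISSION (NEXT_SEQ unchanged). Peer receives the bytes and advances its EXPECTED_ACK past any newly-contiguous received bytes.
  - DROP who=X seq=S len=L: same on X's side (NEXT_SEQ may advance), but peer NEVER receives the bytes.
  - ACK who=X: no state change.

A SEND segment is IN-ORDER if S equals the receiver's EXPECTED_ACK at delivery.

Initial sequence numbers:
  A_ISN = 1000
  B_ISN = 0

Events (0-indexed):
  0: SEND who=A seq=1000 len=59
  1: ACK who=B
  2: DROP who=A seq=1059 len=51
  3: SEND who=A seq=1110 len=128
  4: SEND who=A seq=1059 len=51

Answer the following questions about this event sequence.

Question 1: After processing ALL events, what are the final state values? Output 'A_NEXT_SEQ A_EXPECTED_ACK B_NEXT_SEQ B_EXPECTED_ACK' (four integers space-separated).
After event 0: A_seq=1059 A_ack=0 B_seq=0 B_ack=1059
After event 1: A_seq=1059 A_ack=0 B_seq=0 B_ack=1059
After event 2: A_seq=1110 A_ack=0 B_seq=0 B_ack=1059
After event 3: A_seq=1238 A_ack=0 B_seq=0 B_ack=1059
After event 4: A_seq=1238 A_ack=0 B_seq=0 B_ack=1238

Answer: 1238 0 0 1238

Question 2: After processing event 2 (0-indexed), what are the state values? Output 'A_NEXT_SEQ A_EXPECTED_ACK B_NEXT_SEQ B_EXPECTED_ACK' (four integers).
After event 0: A_seq=1059 A_ack=0 B_seq=0 B_ack=1059
After event 1: A_seq=1059 A_ack=0 B_seq=0 B_ack=1059
After event 2: A_seq=1110 A_ack=0 B_seq=0 B_ack=1059

1110 0 0 1059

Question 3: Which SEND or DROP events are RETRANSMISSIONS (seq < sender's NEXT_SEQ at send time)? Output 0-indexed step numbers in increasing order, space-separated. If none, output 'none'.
Step 0: SEND seq=1000 -> fresh
Step 2: DROP seq=1059 -> fresh
Step 3: SEND seq=1110 -> fresh
Step 4: SEND seq=1059 -> retransmit

Answer: 4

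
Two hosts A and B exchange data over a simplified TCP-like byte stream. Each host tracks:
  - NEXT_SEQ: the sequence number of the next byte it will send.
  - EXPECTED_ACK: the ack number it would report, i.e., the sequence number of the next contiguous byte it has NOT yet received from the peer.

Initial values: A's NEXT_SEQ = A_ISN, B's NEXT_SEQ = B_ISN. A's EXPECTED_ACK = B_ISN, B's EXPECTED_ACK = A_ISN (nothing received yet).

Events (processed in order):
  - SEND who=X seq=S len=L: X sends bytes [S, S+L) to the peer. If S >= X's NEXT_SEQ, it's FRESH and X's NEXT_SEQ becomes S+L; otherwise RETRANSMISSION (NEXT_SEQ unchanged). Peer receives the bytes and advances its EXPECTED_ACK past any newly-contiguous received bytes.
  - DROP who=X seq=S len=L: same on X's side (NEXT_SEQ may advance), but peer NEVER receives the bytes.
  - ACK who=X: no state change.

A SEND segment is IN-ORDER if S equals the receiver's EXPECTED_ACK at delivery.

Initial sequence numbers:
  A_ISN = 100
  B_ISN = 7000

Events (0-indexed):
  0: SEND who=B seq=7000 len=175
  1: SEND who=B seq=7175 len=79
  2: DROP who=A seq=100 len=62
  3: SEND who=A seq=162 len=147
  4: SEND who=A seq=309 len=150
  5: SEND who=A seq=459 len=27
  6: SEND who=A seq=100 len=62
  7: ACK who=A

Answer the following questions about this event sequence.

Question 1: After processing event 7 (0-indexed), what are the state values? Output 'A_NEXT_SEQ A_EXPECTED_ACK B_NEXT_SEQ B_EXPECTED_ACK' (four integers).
After event 0: A_seq=100 A_ack=7175 B_seq=7175 B_ack=100
After event 1: A_seq=100 A_ack=7254 B_seq=7254 B_ack=100
After event 2: A_seq=162 A_ack=7254 B_seq=7254 B_ack=100
After event 3: A_seq=309 A_ack=7254 B_seq=7254 B_ack=100
After event 4: A_seq=459 A_ack=7254 B_seq=7254 B_ack=100
After event 5: A_seq=486 A_ack=7254 B_seq=7254 B_ack=100
After event 6: A_seq=486 A_ack=7254 B_seq=7254 B_ack=486
After event 7: A_seq=486 A_ack=7254 B_seq=7254 B_ack=486

486 7254 7254 486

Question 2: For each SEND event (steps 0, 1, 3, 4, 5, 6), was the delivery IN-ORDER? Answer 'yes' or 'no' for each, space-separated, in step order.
Answer: yes yes no no no yes

Derivation:
Step 0: SEND seq=7000 -> in-order
Step 1: SEND seq=7175 -> in-order
Step 3: SEND seq=162 -> out-of-order
Step 4: SEND seq=309 -> out-of-order
Step 5: SEND seq=459 -> out-of-order
Step 6: SEND seq=100 -> in-order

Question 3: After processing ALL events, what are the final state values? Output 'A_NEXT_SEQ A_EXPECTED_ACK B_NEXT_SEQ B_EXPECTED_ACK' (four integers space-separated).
After event 0: A_seq=100 A_ack=7175 B_seq=7175 B_ack=100
After event 1: A_seq=100 A_ack=7254 B_seq=7254 B_ack=100
After event 2: A_seq=162 A_ack=7254 B_seq=7254 B_ack=100
After event 3: A_seq=309 A_ack=7254 B_seq=7254 B_ack=100
After event 4: A_seq=459 A_ack=7254 B_seq=7254 B_ack=100
After event 5: A_seq=486 A_ack=7254 B_seq=7254 B_ack=100
After event 6: A_seq=486 A_ack=7254 B_seq=7254 B_ack=486
After event 7: A_seq=486 A_ack=7254 B_seq=7254 B_ack=486

Answer: 486 7254 7254 486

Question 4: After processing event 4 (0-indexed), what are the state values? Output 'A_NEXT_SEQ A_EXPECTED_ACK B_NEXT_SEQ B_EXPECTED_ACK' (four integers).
After event 0: A_seq=100 A_ack=7175 B_seq=7175 B_ack=100
After event 1: A_seq=100 A_ack=7254 B_seq=7254 B_ack=100
After event 2: A_seq=162 A_ack=7254 B_seq=7254 B_ack=100
After event 3: A_seq=309 A_ack=7254 B_seq=7254 B_ack=100
After event 4: A_seq=459 A_ack=7254 B_seq=7254 B_ack=100

459 7254 7254 100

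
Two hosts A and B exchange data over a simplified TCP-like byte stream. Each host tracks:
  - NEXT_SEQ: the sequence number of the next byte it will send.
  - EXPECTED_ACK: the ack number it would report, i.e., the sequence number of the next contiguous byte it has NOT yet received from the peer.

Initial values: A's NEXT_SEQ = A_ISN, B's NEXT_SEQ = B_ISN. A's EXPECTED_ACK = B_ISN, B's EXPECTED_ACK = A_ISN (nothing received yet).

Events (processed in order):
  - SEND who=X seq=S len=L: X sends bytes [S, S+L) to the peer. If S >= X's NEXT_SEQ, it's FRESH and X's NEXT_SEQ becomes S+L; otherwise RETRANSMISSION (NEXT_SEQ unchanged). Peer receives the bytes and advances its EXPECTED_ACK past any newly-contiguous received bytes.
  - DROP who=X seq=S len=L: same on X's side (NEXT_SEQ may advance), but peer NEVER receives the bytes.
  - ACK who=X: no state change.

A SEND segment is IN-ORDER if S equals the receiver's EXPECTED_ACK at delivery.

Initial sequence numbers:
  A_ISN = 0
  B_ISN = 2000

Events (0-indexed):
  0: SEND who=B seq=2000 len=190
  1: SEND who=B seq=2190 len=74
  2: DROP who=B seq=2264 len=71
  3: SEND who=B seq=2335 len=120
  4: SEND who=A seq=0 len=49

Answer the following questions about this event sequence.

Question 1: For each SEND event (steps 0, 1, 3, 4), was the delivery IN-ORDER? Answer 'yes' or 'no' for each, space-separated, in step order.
Step 0: SEND seq=2000 -> in-order
Step 1: SEND seq=2190 -> in-order
Step 3: SEND seq=2335 -> out-of-order
Step 4: SEND seq=0 -> in-order

Answer: yes yes no yes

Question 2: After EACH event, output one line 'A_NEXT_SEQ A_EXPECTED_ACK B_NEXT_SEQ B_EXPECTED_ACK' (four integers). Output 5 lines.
0 2190 2190 0
0 2264 2264 0
0 2264 2335 0
0 2264 2455 0
49 2264 2455 49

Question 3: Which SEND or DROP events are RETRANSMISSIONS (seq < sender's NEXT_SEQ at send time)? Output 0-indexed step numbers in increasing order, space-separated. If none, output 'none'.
Step 0: SEND seq=2000 -> fresh
Step 1: SEND seq=2190 -> fresh
Step 2: DROP seq=2264 -> fresh
Step 3: SEND seq=2335 -> fresh
Step 4: SEND seq=0 -> fresh

Answer: none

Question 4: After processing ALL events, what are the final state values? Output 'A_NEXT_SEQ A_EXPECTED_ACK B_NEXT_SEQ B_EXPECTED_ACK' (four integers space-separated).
Answer: 49 2264 2455 49

Derivation:
After event 0: A_seq=0 A_ack=2190 B_seq=2190 B_ack=0
After event 1: A_seq=0 A_ack=2264 B_seq=2264 B_ack=0
After event 2: A_seq=0 A_ack=2264 B_seq=2335 B_ack=0
After event 3: A_seq=0 A_ack=2264 B_seq=2455 B_ack=0
After event 4: A_seq=49 A_ack=2264 B_seq=2455 B_ack=49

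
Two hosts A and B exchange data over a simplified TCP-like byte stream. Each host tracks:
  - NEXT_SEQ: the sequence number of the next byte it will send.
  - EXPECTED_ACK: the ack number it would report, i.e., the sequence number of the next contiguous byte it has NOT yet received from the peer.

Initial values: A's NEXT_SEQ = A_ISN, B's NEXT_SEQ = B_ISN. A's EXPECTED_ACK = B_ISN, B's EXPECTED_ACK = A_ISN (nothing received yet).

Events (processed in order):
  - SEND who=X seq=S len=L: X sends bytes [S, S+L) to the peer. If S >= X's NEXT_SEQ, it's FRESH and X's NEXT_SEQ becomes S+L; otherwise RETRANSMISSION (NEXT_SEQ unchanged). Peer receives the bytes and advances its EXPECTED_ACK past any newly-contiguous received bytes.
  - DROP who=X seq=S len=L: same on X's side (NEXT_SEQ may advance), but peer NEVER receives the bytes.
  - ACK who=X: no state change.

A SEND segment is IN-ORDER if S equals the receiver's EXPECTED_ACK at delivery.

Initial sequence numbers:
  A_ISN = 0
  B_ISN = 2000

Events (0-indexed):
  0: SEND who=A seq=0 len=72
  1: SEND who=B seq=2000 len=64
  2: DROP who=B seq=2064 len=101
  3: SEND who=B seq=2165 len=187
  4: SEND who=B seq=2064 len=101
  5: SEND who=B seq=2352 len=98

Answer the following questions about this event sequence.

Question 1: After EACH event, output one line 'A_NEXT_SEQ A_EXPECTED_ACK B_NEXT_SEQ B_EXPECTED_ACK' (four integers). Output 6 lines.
72 2000 2000 72
72 2064 2064 72
72 2064 2165 72
72 2064 2352 72
72 2352 2352 72
72 2450 2450 72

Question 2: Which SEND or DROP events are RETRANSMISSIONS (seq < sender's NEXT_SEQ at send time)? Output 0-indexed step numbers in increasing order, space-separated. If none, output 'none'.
Step 0: SEND seq=0 -> fresh
Step 1: SEND seq=2000 -> fresh
Step 2: DROP seq=2064 -> fresh
Step 3: SEND seq=2165 -> fresh
Step 4: SEND seq=2064 -> retransmit
Step 5: SEND seq=2352 -> fresh

Answer: 4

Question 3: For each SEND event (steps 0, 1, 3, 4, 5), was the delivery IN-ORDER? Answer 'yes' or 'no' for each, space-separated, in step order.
Answer: yes yes no yes yes

Derivation:
Step 0: SEND seq=0 -> in-order
Step 1: SEND seq=2000 -> in-order
Step 3: SEND seq=2165 -> out-of-order
Step 4: SEND seq=2064 -> in-order
Step 5: SEND seq=2352 -> in-order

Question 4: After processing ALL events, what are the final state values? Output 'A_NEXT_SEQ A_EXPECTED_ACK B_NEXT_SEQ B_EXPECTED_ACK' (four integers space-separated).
After event 0: A_seq=72 A_ack=2000 B_seq=2000 B_ack=72
After event 1: A_seq=72 A_ack=2064 B_seq=2064 B_ack=72
After event 2: A_seq=72 A_ack=2064 B_seq=2165 B_ack=72
After event 3: A_seq=72 A_ack=2064 B_seq=2352 B_ack=72
After event 4: A_seq=72 A_ack=2352 B_seq=2352 B_ack=72
After event 5: A_seq=72 A_ack=2450 B_seq=2450 B_ack=72

Answer: 72 2450 2450 72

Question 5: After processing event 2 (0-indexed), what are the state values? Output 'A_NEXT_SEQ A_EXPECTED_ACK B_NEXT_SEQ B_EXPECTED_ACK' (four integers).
After event 0: A_seq=72 A_ack=2000 B_seq=2000 B_ack=72
After event 1: A_seq=72 A_ack=2064 B_seq=2064 B_ack=72
After event 2: A_seq=72 A_ack=2064 B_seq=2165 B_ack=72

72 2064 2165 72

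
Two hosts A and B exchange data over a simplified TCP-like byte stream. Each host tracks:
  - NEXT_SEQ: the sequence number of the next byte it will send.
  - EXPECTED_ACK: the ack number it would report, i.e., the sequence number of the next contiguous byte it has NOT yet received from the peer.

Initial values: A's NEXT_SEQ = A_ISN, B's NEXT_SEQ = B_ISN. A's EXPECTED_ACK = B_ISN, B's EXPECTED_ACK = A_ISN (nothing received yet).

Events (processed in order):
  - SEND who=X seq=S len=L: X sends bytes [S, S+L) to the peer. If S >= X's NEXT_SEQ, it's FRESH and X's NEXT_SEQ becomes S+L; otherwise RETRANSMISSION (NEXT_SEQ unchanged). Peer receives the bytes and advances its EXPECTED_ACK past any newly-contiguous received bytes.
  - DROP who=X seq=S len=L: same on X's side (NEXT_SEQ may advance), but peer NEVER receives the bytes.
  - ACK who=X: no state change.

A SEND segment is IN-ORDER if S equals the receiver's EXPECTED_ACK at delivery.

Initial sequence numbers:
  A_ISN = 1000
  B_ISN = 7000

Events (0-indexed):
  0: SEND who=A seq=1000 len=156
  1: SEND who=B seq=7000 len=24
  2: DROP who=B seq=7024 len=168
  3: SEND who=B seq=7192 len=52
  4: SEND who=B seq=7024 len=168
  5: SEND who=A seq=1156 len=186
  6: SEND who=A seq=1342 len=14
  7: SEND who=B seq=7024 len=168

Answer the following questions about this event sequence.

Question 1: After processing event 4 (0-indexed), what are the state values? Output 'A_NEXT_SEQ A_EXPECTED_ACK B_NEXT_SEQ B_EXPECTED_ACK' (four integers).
After event 0: A_seq=1156 A_ack=7000 B_seq=7000 B_ack=1156
After event 1: A_seq=1156 A_ack=7024 B_seq=7024 B_ack=1156
After event 2: A_seq=1156 A_ack=7024 B_seq=7192 B_ack=1156
After event 3: A_seq=1156 A_ack=7024 B_seq=7244 B_ack=1156
After event 4: A_seq=1156 A_ack=7244 B_seq=7244 B_ack=1156

1156 7244 7244 1156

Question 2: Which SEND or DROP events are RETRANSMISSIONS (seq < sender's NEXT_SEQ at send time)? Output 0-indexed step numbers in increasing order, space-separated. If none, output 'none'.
Step 0: SEND seq=1000 -> fresh
Step 1: SEND seq=7000 -> fresh
Step 2: DROP seq=7024 -> fresh
Step 3: SEND seq=7192 -> fresh
Step 4: SEND seq=7024 -> retransmit
Step 5: SEND seq=1156 -> fresh
Step 6: SEND seq=1342 -> fresh
Step 7: SEND seq=7024 -> retransmit

Answer: 4 7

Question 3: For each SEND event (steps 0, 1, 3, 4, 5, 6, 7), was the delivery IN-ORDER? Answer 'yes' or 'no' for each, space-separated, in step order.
Step 0: SEND seq=1000 -> in-order
Step 1: SEND seq=7000 -> in-order
Step 3: SEND seq=7192 -> out-of-order
Step 4: SEND seq=7024 -> in-order
Step 5: SEND seq=1156 -> in-order
Step 6: SEND seq=1342 -> in-order
Step 7: SEND seq=7024 -> out-of-order

Answer: yes yes no yes yes yes no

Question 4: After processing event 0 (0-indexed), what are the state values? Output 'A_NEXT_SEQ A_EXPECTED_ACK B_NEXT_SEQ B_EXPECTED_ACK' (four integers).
After event 0: A_seq=1156 A_ack=7000 B_seq=7000 B_ack=1156

1156 7000 7000 1156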